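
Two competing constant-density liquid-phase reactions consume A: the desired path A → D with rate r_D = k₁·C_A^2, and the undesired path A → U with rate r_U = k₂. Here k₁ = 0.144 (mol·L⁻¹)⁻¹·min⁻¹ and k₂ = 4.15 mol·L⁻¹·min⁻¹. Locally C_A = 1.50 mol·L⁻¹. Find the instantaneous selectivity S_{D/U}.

0.0781

S_{D/U} = r_D/r_U = (k₁·C_A^2)/(k₂) = (k₁/k₂)·C_A^2.
= (0.144×1.500^2) / (4.15) = 0.3240/4.150 = 0.0781.
Since the desired path is higher order in A, keeping C_A high (PFR or concentrated feed) favours D.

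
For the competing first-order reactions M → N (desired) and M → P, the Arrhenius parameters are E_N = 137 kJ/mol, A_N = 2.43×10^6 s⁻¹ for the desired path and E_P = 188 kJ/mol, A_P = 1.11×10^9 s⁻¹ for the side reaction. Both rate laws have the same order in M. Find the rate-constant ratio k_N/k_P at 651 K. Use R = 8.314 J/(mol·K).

With equal orders, S_{N/P} = k_N/k_P = (A_N/A_P)·exp[(E_P−E_N)/(RT)].
(E_P−E_N)/(RT) = (188−137)×10³/(8.314×651) = 51000/5412 = 9.423.
k_N/k_P = (2.43×10^6/1.11×10^9)·exp(9.423) = 0.002189 × 12367 = 27.1.

27.1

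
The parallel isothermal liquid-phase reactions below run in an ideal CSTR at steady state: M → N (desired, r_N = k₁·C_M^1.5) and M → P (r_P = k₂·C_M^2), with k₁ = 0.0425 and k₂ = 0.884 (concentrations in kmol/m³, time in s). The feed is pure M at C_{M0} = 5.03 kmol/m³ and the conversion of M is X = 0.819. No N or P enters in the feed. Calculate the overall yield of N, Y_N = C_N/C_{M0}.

Exit C_M = C_{M0}(1−X) = 5.03×0.181 = 0.9104 kmol/m³.
In a CSTR the entire volume is at exit conditions, so r_N = 0.0425×0.9104^1.5 = 0.03692 and r_P = 0.884×0.9104^2 = 0.7327.
Fraction of consumed M going to N: r_N/(r_N+r_P) = 0.04797.
C_N = 0.04797·C_{M0}·X = 0.04797×5.03×0.819 = 0.198 kmol/m³; Y_N = C_N/C_{M0} = 0.0393.

0.0393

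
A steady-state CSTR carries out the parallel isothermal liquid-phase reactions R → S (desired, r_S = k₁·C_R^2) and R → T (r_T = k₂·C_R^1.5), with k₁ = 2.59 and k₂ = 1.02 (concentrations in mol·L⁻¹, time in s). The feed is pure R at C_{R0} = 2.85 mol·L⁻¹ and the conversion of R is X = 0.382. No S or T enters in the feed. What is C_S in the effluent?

Exit C_R = C_{R0}(1−X) = 2.85×0.618 = 1.761 mol·L⁻¹.
In a CSTR the entire volume is at exit conditions, so r_S = 2.59×1.761^2 = 8.035 and r_T = 1.02×1.761^1.5 = 2.384.
Fraction of consumed R going to S: r_S/(r_S+r_T) = 0.7712.
C_S = 0.7712·C_{R0}·X = 0.7712×2.85×0.382 = 0.840 mol·L⁻¹.

0.840 mol·L⁻¹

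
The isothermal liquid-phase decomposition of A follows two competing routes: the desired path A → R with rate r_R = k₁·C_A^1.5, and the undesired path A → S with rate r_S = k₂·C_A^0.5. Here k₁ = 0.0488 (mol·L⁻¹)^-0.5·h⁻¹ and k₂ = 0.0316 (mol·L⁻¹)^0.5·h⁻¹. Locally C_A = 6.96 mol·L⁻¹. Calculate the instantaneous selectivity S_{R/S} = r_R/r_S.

S_{R/S} = r_R/r_S = (k₁·C_A^1.5)/(k₂·C_A^0.5) = (k₁/k₂)·C_A.
= (0.0488×6.960^1.5) / (0.0316×6.960^0.5) = 0.8961/0.08337 = 10.7.
Since the desired path is higher order in A, keeping C_A high (PFR or concentrated feed) favours R.

10.7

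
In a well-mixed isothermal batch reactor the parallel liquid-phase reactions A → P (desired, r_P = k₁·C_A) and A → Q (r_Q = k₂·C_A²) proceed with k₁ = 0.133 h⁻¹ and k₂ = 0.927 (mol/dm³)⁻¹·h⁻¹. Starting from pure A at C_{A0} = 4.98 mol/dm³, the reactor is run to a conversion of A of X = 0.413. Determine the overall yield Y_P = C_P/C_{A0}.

0.0148

C_A = C_{A0}(1−X) = 2.923 mol/dm³.
Along a PFR/batch, dC_P/dC_A = −r_P/(r_P+r_Q) = −k₁/(k₁+k₂·C_A).
Integrating from C_{A0} to C_A: C_P = (0.133/0.927)·ln[(0.133+0.927·4.98)/(0.133+0.927·2.92)] = 0.1435·ln(4.749/2.843) = 0.07363 mol/dm³.
Y_P = C_P/C_{A0} = 0.07363/4.98 = 0.0148.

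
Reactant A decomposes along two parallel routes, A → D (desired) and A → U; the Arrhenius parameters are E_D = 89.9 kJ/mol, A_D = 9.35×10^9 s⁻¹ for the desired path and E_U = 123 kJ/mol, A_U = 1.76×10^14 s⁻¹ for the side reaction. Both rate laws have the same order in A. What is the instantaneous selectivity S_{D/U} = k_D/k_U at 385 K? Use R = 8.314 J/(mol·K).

k_D/k_U = (A_D/A_U)·exp[−(E_D−E_U)/(RT)] = (A_D/A_U)·exp[(E_U−E_D)/(RT)].
(E_U−E_D)/(RT) = (123−89.9)×10³/(8.314×385) = 33100/3201 = 10.34.
k_D/k_U = (9.35×10^9/1.76×10^14)·exp(10.34) = 5.312×10^-5 × 30973 = 1.65.
Since E_D < E_U, lowering the temperature improves selectivity toward D.

1.65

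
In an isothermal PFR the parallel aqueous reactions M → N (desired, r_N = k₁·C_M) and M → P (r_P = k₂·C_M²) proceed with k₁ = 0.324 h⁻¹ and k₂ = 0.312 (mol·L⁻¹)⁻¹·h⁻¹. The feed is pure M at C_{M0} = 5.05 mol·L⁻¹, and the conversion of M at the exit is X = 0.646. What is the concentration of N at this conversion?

0.797 mol·L⁻¹

C_M = C_{M0}(1−X) = 1.788 mol·L⁻¹.
Along a PFR/batch, dC_N/dC_M = −r_N/(r_N+r_P) = −k₁/(k₁+k₂·C_M).
Integrating from C_{M0} to C_M: C_N = (0.324/0.312)·ln[(0.324+0.312·5.05)/(0.324+0.312·1.79)] = 1.038·ln(1.900/0.8818) = 0.7970 mol·L⁻¹.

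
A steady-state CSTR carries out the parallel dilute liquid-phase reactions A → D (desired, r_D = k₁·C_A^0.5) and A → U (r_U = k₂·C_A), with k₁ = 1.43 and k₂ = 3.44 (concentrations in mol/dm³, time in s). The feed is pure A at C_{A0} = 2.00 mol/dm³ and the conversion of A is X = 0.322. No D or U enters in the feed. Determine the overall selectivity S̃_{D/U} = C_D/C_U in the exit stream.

0.357

Exit C_A = C_{A0}(1−X) = 2.00×0.678 = 1.356 mol/dm³.
In a CSTR the entire volume is at exit conditions, so r_D = 1.43×1.356^0.5 = 1.665 and r_U = 3.44×1.356 = 4.665.
Overall selectivity = C_D/C_U = r_Dτ/(r_Uτ) = r_D/r_U = 0.357.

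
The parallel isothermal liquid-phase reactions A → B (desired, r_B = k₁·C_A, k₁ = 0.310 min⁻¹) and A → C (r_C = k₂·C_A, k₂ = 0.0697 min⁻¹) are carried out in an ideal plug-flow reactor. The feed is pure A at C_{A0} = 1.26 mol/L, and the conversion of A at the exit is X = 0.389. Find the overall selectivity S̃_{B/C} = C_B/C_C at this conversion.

C_A = C_{A0}(1−X) = 0.7699 mol/L.
Both paths are first order in A, so the instantaneous fraction to B is constant: dC_B/d(−C_A) = k₁/(k₁+k₂) = 0.8164.
C_B = 0.8164·(C_{A0}−C_A) = 0.8164×0.4901 = 0.400 mol/L.
C_C = (C_{A0}−C_A)−C_B = 0.08997 mol/L; S̃_{B/C} = 0.4002/0.08997 = 4.45.

4.45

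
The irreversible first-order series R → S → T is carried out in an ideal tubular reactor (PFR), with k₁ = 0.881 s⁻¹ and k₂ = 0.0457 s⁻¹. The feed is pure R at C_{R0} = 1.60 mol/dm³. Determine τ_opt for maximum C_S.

3.54 s

The intermediate peaks when r₁ = r₂, i.e. k₁e^(−k₁τ) = k₂e^(−k₂τ), giving τ_opt = ln(k₂/k₁)/(k₂−k₁).
= ln(0.0457/0.881)/(0.0457−0.881) = ln(0.05187)/-0.8353 = -2.959/-0.8353 = 3.54 s.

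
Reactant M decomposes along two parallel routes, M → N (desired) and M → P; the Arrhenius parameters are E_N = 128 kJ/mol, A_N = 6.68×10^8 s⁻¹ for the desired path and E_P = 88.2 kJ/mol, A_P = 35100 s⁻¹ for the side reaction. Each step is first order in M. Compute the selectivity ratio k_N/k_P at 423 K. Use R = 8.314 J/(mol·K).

0.231

With equal orders, S_{N/P} = k_N/k_P = (A_N/A_P)·exp[(E_P−E_N)/(RT)].
(E_P−E_N)/(RT) = (88.2−128)×10³/(8.314×423) = -39800/3517 = -11.32.
k_N/k_P = (6.68×10^8/35100)·exp(-11.32) = 19031 × 1.216×10^-5 = 0.231.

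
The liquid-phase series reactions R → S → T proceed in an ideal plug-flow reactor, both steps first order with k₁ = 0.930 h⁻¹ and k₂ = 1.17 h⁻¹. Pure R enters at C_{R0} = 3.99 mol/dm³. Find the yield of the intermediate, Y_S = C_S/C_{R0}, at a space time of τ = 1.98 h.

0.232

Solving the coupled first-order balances gives C_S(τ) = [k₁/(k₂−k₁)]·C_{R0}·(e^(−k₁τ) − e^(−k₂τ)).
e^(−k₁τ) = e^(−0.930×1.98) = e^(−1.841) = 0.1586; e^(−k₂τ) = e^(−2.317) = 0.09861.
C_S = 0.930×3.99/(1.17−0.930) × (0.1586−0.09861) = 15.46×0.05999 = 0.9275 mol/dm³.
Y_S = C_S/C_{R0} = 0.9275/3.99 = 0.232.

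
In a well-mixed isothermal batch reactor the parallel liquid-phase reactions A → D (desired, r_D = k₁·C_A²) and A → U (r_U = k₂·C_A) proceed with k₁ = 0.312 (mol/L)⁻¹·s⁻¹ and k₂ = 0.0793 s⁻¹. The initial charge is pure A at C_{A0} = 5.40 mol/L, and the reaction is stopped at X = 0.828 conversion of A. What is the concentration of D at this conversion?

4.07 mol/L

C_A = C_{A0}(1−X) = 0.9288 mol/L.
Along a PFR/batch, dC_U/dC_A = −r_U/(r_D+r_U) = −k₂/(k₂+k₁·C_A).
Integrating from C_{A0} to C_A: C_U = (0.0793/0.312)·ln[(0.0793+0.312·5.40)/(0.0793+0.312·0.929)] = 0.2542·ln(1.764/0.3691) = 0.3976 mol/L.
Then C_D = (C_{A0}−C_A) − C_U = 4.471 − 0.3976 = 4.074 mol/L.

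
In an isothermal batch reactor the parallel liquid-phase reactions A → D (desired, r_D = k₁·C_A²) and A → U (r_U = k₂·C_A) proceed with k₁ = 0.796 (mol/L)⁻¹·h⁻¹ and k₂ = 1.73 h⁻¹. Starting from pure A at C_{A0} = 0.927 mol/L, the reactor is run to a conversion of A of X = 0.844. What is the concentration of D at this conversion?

C_A = C_{A0}(1−X) = 0.1446 mol/L.
Along a PFR/batch, dC_U/dC_A = −r_U/(r_D+r_U) = −k₂/(k₂+k₁·C_A).
Integrating from C_{A0} to C_A: C_U = (1.73/0.796)·ln[(1.73+0.796·0.927)/(1.73+0.796·0.145)] = 2.173·ln(2.468/1.845) = 0.6321 mol/L.
Then C_D = (C_{A0}−C_A) − C_U = 0.7824 − 0.6321 = 0.1503 mol/L.

0.150 mol/L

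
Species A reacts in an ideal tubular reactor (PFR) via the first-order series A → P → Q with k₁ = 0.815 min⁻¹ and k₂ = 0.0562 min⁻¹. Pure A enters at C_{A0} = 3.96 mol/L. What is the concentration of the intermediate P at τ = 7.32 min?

2.81 mol/L

Solving the coupled first-order balances gives C_P(τ) = [k₁/(k₂−k₁)]·C_{A0}·(e^(−k₁τ) − e^(−k₂τ)).
e^(−k₁τ) = e^(−0.815×7.32) = e^(−5.966) = 0.002565; e^(−k₂τ) = e^(−0.4114) = 0.6627.
C_P = 0.815×3.96/(0.0562−0.815) × (0.002565−0.6627) = (-4.253)×(-0.6602) = 2.808 mol/L.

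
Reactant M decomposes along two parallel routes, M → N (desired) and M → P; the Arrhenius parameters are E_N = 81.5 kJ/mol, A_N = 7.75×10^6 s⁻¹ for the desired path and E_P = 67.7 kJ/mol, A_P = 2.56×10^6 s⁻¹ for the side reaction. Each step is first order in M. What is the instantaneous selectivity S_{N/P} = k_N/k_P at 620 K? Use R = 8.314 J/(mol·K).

With equal orders, S_{N/P} = k_N/k_P = (A_N/A_P)·exp[(E_P−E_N)/(RT)].
(E_P−E_N)/(RT) = (67.7−81.5)×10³/(8.314×620) = -13800/5155 = -2.677.
k_N/k_P = (7.75×10^6/2.56×10^6)·exp(-2.677) = 3.027 × 0.06876 = 0.208.

0.208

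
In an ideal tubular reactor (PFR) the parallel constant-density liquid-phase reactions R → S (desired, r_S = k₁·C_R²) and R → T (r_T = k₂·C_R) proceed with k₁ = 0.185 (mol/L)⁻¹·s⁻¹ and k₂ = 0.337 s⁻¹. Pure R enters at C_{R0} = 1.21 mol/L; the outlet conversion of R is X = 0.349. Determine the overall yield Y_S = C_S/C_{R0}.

C_R = C_{R0}(1−X) = 0.7877 mol/L.
Along a PFR/batch, dC_T/dC_R = −r_T/(r_S+r_T) = −k₂/(k₂+k₁·C_R).
Integrating from C_{R0} to C_R: C_T = (0.337/0.185)·ln[(0.337+0.185·1.21)/(0.337+0.185·0.788)] = 1.822·ln(0.5609/0.4827) = 0.2732 mol/L.
Then C_S = (C_{R0}−C_R) − C_T = 0.4223 − 0.2732 = 0.1490 mol/L.
Y_S = C_S/C_{R0} = 0.1490/1.21 = 0.123.

0.123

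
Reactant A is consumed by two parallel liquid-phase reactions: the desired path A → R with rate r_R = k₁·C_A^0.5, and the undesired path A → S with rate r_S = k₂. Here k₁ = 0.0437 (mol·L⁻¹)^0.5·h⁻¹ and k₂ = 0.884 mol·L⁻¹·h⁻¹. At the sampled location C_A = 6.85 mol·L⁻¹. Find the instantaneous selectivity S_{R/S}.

0.129

S_{R/S} = r_R/r_S = (k₁·C_A^0.5)/(k₂) = (k₁/k₂)·C_A^0.5.
= (0.0437×6.850^0.5) / (0.884) = 0.1144/0.8840 = 0.129.
Since the desired path is higher order in A, keeping C_A high (PFR or concentrated feed) favours R.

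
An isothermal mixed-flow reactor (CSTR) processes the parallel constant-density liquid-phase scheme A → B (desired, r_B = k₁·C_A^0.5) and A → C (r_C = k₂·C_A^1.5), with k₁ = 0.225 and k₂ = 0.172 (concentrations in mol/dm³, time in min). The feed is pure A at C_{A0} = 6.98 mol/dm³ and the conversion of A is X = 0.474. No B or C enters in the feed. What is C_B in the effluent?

Exit C_A = C_{A0}(1−X) = 6.98×0.526 = 3.671 mol/dm³.
In a CSTR the entire volume is at exit conditions, so r_B = 0.225×3.671^0.5 = 0.4311 and r_C = 0.172×3.671^1.5 = 1.210.
Fraction of consumed A going to B: r_B/(r_B+r_C) = 0.2627.
C_B = 0.2627·C_{A0}·X = 0.2627×6.98×0.474 = 0.869 mol/dm³.

0.869 mol/dm³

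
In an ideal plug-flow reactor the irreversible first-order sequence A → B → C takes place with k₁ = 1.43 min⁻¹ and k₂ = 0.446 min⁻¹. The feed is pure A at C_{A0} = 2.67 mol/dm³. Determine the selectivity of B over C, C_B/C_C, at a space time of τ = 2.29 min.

Solving the coupled first-order balances gives C_B(τ) = [k₁/(k₂−k₁)]·C_{A0}·(e^(−k₁τ) − e^(−k₂τ)).
e^(−k₁τ) = e^(−1.43×2.29) = e^(−3.275) = 0.03783; e^(−k₂τ) = e^(−1.021) = 0.3601.
C_B = 1.43×2.67/(0.446−1.43) × (0.03783−0.3601) = (-3.880)×(-0.3223) = 1.251 mol/dm³.
C_A = C_{A0}e^(−k₁τ) = 0.1010 mol/dm³, so C_C = C_{A0}−C_A−C_B = 1.318 mol/dm³; C_B/C_C = 0.948.

0.948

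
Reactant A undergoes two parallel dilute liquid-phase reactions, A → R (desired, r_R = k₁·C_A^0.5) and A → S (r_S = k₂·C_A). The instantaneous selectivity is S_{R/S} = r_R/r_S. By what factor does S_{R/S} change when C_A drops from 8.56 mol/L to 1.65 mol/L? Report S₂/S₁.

2.28

S_{R/S} = (k₁/k₂)·C_A^-0.5, so S₂/S₁ = (C_{A,2}/C_{A,1})^-0.5.
= (1.65/8.56)^(-0.5) = (0.1928)^(-0.5) = 2.28.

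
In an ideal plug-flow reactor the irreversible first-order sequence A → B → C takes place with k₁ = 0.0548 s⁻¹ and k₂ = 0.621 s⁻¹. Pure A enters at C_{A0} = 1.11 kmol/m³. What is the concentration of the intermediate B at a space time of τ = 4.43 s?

0.0774 kmol/m³

Solving the coupled first-order balances gives C_B(τ) = [k₁/(k₂−k₁)]·C_{A0}·(e^(−k₁τ) − e^(−k₂τ)).
e^(−k₁τ) = e^(−0.0548×4.43) = e^(−0.2428) = 0.7845; e^(−k₂τ) = e^(−2.751) = 0.06386.
C_B = 0.0548×1.11/(0.621−0.0548) × (0.7845−0.06386) = 0.1074×0.7206 = 0.07741 kmol/m³.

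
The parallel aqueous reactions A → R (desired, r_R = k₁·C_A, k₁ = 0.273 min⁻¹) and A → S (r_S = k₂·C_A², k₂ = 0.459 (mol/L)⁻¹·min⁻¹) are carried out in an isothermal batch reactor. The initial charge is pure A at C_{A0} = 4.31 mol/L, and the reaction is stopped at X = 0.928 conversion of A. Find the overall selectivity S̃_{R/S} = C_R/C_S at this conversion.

C_A = C_{A0}(1−X) = 0.3103 mol/L.
Along a PFR/batch, dC_R/dC_A = −r_R/(r_R+r_S) = −k₁/(k₁+k₂·C_A).
Integrating from C_{A0} to C_A: C_R = (0.273/0.459)·ln[(0.273+0.459·4.31)/(0.273+0.459·0.310)] = 0.5948·ln(2.251/0.4154) = 1.005 mol/L.
C_S = (C_{A0}−C_A)−C_R = 2.995 mol/L; S̃_{R/S} = 1.005/2.995 = 0.336.

0.336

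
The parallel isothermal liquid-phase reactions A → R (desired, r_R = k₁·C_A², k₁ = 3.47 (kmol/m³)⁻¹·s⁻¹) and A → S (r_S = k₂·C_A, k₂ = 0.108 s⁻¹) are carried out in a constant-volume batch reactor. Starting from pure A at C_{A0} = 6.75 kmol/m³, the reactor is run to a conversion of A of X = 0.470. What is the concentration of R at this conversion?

3.15 kmol/m³

C_A = C_{A0}(1−X) = 3.578 kmol/m³.
Along a PFR/batch, dC_S/dC_A = −r_S/(r_R+r_S) = −k₂/(k₂+k₁·C_A).
Integrating from C_{A0} to C_A: C_S = (0.108/3.47)·ln[(0.108+3.47·6.75)/(0.108+3.47·3.58)] = 0.03112·ln(23.53/12.52) = 0.01963 kmol/m³.
Then C_R = (C_{A0}−C_A) − C_S = 3.172 − 0.01963 = 3.153 kmol/m³.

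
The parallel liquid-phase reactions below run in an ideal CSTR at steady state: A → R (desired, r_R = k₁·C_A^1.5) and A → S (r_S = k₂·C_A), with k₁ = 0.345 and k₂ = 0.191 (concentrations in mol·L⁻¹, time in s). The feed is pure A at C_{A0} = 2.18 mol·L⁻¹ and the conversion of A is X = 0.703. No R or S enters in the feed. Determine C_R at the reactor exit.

0.908 mol·L⁻¹

Exit C_A = C_{A0}(1−X) = 2.18×0.297 = 0.6475 mol·L⁻¹.
Rates in a CSTR are evaluated at the outlet concentration: r_R = 0.345×0.6475^1.5 = 0.1797, r_S = 0.191×0.6475 = 0.1237.
Fraction of consumed A going to R: r_R/(r_R+r_S) = 0.5924.
C_R = 0.5924·C_{A0}·X = 0.5924×2.18×0.703 = 0.908 mol·L⁻¹.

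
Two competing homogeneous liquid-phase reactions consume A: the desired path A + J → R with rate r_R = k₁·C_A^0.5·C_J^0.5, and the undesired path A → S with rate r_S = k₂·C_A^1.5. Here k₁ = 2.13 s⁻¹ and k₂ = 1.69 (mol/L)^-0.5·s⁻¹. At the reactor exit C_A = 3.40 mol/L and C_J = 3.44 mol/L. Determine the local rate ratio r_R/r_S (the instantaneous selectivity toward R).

0.688

S_{R/S} = r_R/r_S = (k₁·C_A^0.5·C_J^0.5)/(k₂·C_A^1.5) = (k₁/k₂)·C_A⁻¹·C_J^0.5.
= (2.13×3.400^0.5×3.440^0.5) / (1.69×3.400^1.5) = 7.284/10.60 = 0.688.
The undesired path is higher order in A, so low C_A (CSTR or dilute feed) favours R.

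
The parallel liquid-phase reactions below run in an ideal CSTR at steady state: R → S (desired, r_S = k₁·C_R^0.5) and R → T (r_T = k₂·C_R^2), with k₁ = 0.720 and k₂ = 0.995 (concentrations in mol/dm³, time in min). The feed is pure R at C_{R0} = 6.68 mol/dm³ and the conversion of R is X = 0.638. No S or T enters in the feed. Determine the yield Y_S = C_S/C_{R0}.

Exit C_R = C_{R0}(1−X) = 6.68×0.362 = 2.418 mol/dm³.
In a CSTR the entire volume is at exit conditions, so r_S = 0.720×2.418^0.5 = 1.120 and r_T = 0.995×2.418^2 = 5.818.
Fraction of consumed R going to S: r_S/(r_S+r_T) = 0.1614.
C_S = 0.1614·C_{R0}·X = 0.1614×6.68×0.638 = 0.688 mol/dm³; Y_S = C_S/C_{R0} = 0.103.

0.103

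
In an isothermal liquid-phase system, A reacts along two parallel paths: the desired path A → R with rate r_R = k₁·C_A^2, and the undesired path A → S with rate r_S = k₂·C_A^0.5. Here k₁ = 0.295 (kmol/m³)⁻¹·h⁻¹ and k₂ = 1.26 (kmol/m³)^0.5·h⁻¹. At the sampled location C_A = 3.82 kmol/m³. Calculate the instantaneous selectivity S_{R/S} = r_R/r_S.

1.75

S_{R/S} = r_R/r_S = (k₁·C_A^2)/(k₂·C_A^0.5) = (k₁/k₂)·C_A^1.5.
= (0.295×3.820^2) / (1.26×3.820^0.5) = 4.305/2.463 = 1.75.
Since the desired path is higher order in A, keeping C_A high (PFR or concentrated feed) favours R.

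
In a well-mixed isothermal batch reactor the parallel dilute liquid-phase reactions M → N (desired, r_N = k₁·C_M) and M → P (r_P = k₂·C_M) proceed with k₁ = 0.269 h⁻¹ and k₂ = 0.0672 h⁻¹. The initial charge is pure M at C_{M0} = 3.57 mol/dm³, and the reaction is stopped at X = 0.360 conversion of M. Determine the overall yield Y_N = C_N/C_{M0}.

C_M = C_{M0}(1−X) = 2.285 mol/dm³.
Both paths are first order in M, so the instantaneous fraction to N is constant: dC_N/d(−C_M) = k₁/(k₁+k₂) = 0.8001.
C_N = 0.8001·(C_{M0}−C_M) = 0.8001×1.285 = 1.03 mol/dm³.
Y_N = C_N/C_{M0} = 1.028/3.57 = 0.288.

0.288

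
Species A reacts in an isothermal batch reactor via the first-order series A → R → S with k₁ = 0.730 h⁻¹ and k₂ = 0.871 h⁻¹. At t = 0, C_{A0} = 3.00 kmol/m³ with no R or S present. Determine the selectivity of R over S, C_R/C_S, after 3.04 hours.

0.282

For first-order series with pure A initially, C_R(t) = k₁C_{A0}/(k₂−k₁)·(e^(−k₁t) − e^(−k₂t)).
e^(−k₁t) = e^(−0.730×3.04) = e^(−2.219) = 0.1087; e^(−k₂t) = e^(−2.648) = 0.07080.
C_R = 0.730×3.00/(0.871−0.730) × (0.1087−0.07080) = 15.53×0.03789 = 0.5885 kmol/m³.
C_A = C_{A0}e^(−k₁t) = 0.3261 kmol/m³, so C_S = C_{A0}−C_A−C_R = 2.085 kmol/m³; C_R/C_S = 0.282.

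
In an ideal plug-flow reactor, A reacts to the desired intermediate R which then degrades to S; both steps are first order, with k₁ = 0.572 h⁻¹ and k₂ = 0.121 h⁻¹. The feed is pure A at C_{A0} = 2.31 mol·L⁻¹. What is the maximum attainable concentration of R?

For a first-order series the maximum intermediate yield is C_{R,max}/C_{A0} = (k₁/k₂)^[k₂/(k₂−k₁)].
= (0.572/0.121)^(0.121/(0.121−0.572)) = (4.727)^(-0.2683) = 0.6592.
C_{R,max} = 0.6592×2.31 = 1.52 mol·L⁻¹.

1.52 mol·L⁻¹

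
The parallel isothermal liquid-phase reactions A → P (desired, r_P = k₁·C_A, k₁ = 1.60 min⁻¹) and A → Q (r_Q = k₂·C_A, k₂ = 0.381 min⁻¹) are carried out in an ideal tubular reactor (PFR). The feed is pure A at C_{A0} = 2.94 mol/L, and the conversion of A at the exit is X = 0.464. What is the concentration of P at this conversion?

C_A = C_{A0}(1−X) = 1.576 mol/L.
Both paths are first order in A, so the instantaneous fraction to P is constant: dC_P/d(−C_A) = k₁/(k₁+k₂) = 0.8077.
C_P = 0.8077·(C_{A0}−C_A) = 0.8077×1.364 = 1.10 mol/L.

1.10 mol/L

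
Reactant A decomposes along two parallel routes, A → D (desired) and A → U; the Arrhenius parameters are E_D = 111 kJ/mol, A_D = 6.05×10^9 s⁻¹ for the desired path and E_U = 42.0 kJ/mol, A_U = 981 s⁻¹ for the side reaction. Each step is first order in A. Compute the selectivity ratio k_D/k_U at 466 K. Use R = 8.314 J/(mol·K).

k_D/k_U = (A_D/A_U)·exp[−(E_D−E_U)/(RT)] = (A_D/A_U)·exp[(E_U−E_D)/(RT)].
(E_U−E_D)/(RT) = (42.0−111)×10³/(8.314×466) = -69000/3874 = -17.81.
k_D/k_U = (6.05×10^9/981)·exp(-17.81) = 6.167×10^6 × 1.842×10^-8 = 0.114.

0.114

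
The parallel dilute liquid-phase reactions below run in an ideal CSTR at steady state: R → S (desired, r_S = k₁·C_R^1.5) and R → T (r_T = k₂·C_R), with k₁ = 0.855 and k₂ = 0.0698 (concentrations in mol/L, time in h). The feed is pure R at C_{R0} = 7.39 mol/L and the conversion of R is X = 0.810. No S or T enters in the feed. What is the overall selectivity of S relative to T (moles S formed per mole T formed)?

Exit C_R = C_{R0}(1−X) = 7.39×0.190 = 1.404 mol/L.
In a CSTR the entire volume is at exit conditions, so r_S = 0.855×1.404^1.5 = 1.423 and r_T = 0.0698×1.404 = 0.09801.
Overall selectivity = C_S/C_T = r_Sτ/(r_Tτ) = r_S/r_T = 14.5.

14.5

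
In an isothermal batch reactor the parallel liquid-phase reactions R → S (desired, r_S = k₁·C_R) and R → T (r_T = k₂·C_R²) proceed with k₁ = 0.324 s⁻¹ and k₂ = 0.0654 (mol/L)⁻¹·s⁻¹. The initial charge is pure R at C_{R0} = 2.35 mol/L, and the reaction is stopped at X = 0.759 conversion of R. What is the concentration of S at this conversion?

1.39 mol/L

C_R = C_{R0}(1−X) = 0.5664 mol/L.
Along a PFR/batch, dC_S/dC_R = −r_S/(r_S+r_T) = −k₁/(k₁+k₂·C_R).
Integrating from C_{R0} to C_R: C_S = (0.324/0.0654)·ln[(0.324+0.0654·2.35)/(0.324+0.0654·0.566)] = 4.954·ln(0.4777/0.3610) = 1.387 mol/L.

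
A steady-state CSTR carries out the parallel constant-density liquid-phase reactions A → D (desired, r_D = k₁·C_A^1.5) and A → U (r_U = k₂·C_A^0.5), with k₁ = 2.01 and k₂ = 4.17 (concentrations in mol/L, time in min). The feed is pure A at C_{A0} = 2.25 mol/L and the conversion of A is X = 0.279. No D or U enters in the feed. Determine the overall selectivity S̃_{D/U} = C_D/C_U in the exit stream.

Exit C_A = C_{A0}(1−X) = 2.25×0.721 = 1.622 mol/L.
Rates in a CSTR are evaluated at the outlet concentration: r_D = 2.01×1.622^1.5 = 4.153, r_U = 4.17×1.622^0.5 = 5.311.
Overall selectivity = C_D/C_U = r_Dτ/(r_Uτ) = r_D/r_U = 0.782.

0.782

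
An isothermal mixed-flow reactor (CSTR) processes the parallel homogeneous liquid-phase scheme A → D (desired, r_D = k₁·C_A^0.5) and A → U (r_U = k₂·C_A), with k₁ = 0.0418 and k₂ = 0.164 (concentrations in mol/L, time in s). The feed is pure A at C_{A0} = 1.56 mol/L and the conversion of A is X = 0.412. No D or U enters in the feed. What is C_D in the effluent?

0.135 mol/L

Exit C_A = C_{A0}(1−X) = 1.56×0.588 = 0.9173 mol/L.
Rates in a CSTR are evaluated at the outlet concentration: r_D = 0.0418×0.9173^0.5 = 0.04003, r_U = 0.164×0.9173 = 0.1504.
Fraction of consumed A going to D: r_D/(r_D+r_U) = 0.2102.
C_D = 0.2102·C_{A0}·X = 0.2102×1.56×0.412 = 0.135 mol/L.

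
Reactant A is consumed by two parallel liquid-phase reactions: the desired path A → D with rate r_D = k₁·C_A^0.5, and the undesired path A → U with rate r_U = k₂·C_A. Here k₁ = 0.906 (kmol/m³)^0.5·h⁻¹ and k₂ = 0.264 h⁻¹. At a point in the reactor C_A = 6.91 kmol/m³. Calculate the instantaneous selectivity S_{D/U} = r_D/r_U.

S_{D/U} = r_D/r_U = (k₁·C_A^0.5)/(k₂·C_A) = (k₁/k₂)·C_A^-0.5.
= (0.906×6.910^0.5) / (0.264×6.910) = 2.382/1.824 = 1.31.
The undesired path is higher order in A, so low C_A (CSTR or dilute feed) favours D.

1.31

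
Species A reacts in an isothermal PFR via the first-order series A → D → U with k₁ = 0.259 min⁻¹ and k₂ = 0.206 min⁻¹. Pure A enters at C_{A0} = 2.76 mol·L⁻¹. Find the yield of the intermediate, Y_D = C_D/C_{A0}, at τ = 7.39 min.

0.346

The intermediate concentration in a first-order A→B→C sequence is C_D = k₁C_{A0}(e^(−k₁τ) − e^(−k₂τ))/(k₂−k₁).
e^(−k₁τ) = e^(−0.259×7.39) = e^(−1.914) = 0.1475; e^(−k₂τ) = e^(−1.522) = 0.2182.
C_D = 0.259×2.76/(0.206−0.259) × (0.1475−0.2182) = (-13.49)×(-0.07071) = 0.9537 mol·L⁻¹.
Y_D = C_D/C_{A0} = 0.9537/2.76 = 0.346.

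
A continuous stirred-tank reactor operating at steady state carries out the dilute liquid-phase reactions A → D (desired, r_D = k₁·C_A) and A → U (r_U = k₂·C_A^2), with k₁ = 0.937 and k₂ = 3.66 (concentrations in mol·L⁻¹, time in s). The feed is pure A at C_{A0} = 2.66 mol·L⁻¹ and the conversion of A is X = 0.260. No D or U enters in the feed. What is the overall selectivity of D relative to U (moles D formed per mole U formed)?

Exit C_A = C_{A0}(1−X) = 2.66×0.740 = 1.968 mol·L⁻¹.
Rates in a CSTR are evaluated at the outlet concentration: r_D = 0.937×1.968 = 1.844, r_U = 3.66×1.968^2 = 14.18.
Overall selectivity = C_D/C_U = r_Dτ/(r_Uτ) = r_D/r_U = 0.130.

0.130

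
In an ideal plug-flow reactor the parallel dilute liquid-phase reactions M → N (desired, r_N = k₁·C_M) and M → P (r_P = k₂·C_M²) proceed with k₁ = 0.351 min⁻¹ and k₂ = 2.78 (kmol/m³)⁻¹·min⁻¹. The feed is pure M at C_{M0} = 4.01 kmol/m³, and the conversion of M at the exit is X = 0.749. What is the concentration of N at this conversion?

C_M = C_{M0}(1−X) = 1.007 kmol/m³.
Along a PFR/batch, dC_N/dC_M = −r_N/(r_N+r_P) = −k₁/(k₁+k₂·C_M).
Integrating from C_{M0} to C_M: C_N = (0.351/2.78)·ln[(0.351+2.78·4.01)/(0.351+2.78·1.01)] = 0.1263·ln(11.50/3.149) = 0.1635 kmol/m³.

0.164 kmol/m³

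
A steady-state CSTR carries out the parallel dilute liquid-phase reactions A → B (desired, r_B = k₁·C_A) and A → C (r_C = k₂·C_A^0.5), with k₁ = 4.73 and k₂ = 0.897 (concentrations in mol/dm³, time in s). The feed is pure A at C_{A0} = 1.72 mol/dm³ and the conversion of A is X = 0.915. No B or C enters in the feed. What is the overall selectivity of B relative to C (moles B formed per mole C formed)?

Exit C_A = C_{A0}(1−X) = 1.72×0.0850 = 0.1462 mol/dm³.
Rates in a CSTR are evaluated at the outlet concentration: r_B = 4.73×0.1462 = 0.6915, r_C = 0.897×0.1462^0.5 = 0.3430.
Overall selectivity = C_B/C_C = r_Bτ/(r_Cτ) = r_B/r_C = 2.02.

2.02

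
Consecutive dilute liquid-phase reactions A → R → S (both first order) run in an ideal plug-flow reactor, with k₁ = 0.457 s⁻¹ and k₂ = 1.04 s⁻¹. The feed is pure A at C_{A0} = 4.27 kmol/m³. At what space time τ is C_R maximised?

1.41 s

For first-order series the maximum of C_R occurs at τ_opt = ln(k₂/k₁)/(k₂−k₁).
= ln(1.04/0.457)/(1.04−0.457) = ln(2.276)/0.5830 = 0.8223/0.5830 = 1.41 s.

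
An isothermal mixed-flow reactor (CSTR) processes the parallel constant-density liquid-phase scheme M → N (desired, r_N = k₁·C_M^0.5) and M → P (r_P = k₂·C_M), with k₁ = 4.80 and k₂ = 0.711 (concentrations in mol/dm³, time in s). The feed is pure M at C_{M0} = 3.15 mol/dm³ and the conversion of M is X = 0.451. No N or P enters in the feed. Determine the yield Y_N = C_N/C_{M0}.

Exit C_M = C_{M0}(1−X) = 3.15×0.549 = 1.729 mol/dm³.
In a CSTR the entire volume is at exit conditions, so r_N = 4.80×1.729^0.5 = 6.312 and r_P = 0.711×1.729 = 1.230.
Fraction of consumed M going to N: r_N/(r_N+r_P) = 0.8370.
C_N = 0.8370·C_{M0}·X = 0.8370×3.15×0.451 = 1.19 mol/dm³; Y_N = C_N/C_{M0} = 0.377.

0.377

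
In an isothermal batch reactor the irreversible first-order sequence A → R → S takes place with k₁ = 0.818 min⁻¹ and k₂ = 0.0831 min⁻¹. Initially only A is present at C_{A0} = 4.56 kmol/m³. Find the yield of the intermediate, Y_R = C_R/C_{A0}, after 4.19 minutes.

0.750

Solving the coupled first-order balances gives C_R(t) = [k₁/(k₂−k₁)]·C_{A0}·(e^(−k₁t) − e^(−k₂t)).
e^(−k₁t) = e^(−0.818×4.19) = e^(−3.427) = 0.03247; e^(−k₂t) = e^(−0.3482) = 0.7060.
C_R = 0.818×4.56/(0.0831−0.818) × (0.03247−0.7060) = (-5.076)×(-0.6735) = 3.418 kmol/m³.
Y_R = C_R/C_{A0} = 3.418/4.56 = 0.750.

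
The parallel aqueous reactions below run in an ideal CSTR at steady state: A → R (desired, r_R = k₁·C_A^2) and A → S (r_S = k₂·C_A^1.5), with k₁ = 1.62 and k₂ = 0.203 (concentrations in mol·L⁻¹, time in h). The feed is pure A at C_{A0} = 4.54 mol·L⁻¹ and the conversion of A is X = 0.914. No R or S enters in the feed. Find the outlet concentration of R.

3.46 mol·L⁻¹

Exit C_A = C_{A0}(1−X) = 4.54×0.0860 = 0.3904 mol·L⁻¹.
Rates in a CSTR are evaluated at the outlet concentration: r_R = 1.62×0.3904^2 = 0.2470, r_S = 0.203×0.3904^1.5 = 0.04953.
Fraction of consumed A going to R: r_R/(r_R+r_S) = 0.8330.
C_R = 0.8330·C_{A0}·X = 0.8330×4.54×0.914 = 3.46 mol·L⁻¹.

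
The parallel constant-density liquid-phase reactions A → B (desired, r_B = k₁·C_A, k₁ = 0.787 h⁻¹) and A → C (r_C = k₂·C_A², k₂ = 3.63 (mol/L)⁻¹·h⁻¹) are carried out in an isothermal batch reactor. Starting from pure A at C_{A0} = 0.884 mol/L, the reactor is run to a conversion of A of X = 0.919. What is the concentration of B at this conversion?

0.290 mol/L

C_A = C_{A0}(1−X) = 0.07160 mol/L.
Along a PFR/batch, dC_B/dC_A = −r_B/(r_B+r_C) = −k₁/(k₁+k₂·C_A).
Integrating from C_{A0} to C_A: C_B = (0.787/3.63)·ln[(0.787+3.63·0.884)/(0.787+3.63·0.0716)] = 0.2168·ln(3.996/1.047) = 0.2904 mol/L.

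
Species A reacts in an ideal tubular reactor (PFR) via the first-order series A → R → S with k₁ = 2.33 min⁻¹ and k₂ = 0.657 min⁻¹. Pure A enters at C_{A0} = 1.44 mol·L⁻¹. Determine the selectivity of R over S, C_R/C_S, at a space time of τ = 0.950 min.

The intermediate concentration in a first-order A→B→C sequence is C_R = k₁C_{A0}(e^(−k₁τ) − e^(−k₂τ))/(k₂−k₁).
e^(−k₁τ) = e^(−2.33×0.950) = e^(−2.213) = 0.1093; e^(−k₂τ) = e^(−0.6241) = 0.5357.
C_R = 2.33×1.44/(0.657−2.33) × (0.1093−0.5357) = (-2.005)×(-0.4264) = 0.8551 mol·L⁻¹.
C_A = C_{A0}e^(−k₁τ) = 0.1574 mol·L⁻¹, so C_S = C_{A0}−C_A−C_R = 0.4274 mol·L⁻¹; C_R/C_S = 2.00.

2.00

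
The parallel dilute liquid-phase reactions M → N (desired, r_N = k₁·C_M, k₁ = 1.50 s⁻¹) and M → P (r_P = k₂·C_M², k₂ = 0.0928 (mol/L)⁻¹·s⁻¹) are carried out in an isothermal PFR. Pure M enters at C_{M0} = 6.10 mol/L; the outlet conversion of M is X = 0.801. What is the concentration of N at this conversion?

C_M = C_{M0}(1−X) = 1.214 mol/L.
Along a PFR/batch, dC_N/dC_M = −r_N/(r_N+r_P) = −k₁/(k₁+k₂·C_M).
Integrating from C_{M0} to C_M: C_N = (1.50/0.0928)·ln[(1.50+0.0928·6.10)/(1.50+0.0928·1.21)] = 16.16·ln(2.066/1.613) = 4.005 mol/L.

4.00 mol/L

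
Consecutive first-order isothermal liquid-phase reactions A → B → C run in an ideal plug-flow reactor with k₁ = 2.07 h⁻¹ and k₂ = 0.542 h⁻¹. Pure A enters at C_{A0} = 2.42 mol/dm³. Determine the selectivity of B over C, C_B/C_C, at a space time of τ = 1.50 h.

1.30

The intermediate concentration in a first-order A→B→C sequence is C_B = k₁C_{A0}(e^(−k₁τ) − e^(−k₂τ))/(k₂−k₁).
e^(−k₁τ) = e^(−2.07×1.50) = e^(−3.105) = 0.04482; e^(−k₂τ) = e^(−0.8130) = 0.4435.
C_B = 2.07×2.42/(0.542−2.07) × (0.04482−0.4435) = (-3.278)×(-0.3987) = 1.307 mol/dm³.
C_A = C_{A0}e^(−k₁τ) = 0.1085 mol/dm³, so C_C = C_{A0}−C_A−C_B = 1.004 mol/dm³; C_B/C_C = 1.30.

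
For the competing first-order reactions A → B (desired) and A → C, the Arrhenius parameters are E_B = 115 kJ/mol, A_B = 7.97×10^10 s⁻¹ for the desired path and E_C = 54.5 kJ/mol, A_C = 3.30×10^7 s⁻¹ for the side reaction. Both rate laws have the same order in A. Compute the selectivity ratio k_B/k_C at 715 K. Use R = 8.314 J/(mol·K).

k_B/k_C = (A_B/A_C)·exp[−(E_B−E_C)/(RT)] = (A_B/A_C)·exp[(E_C−E_B)/(RT)].
(E_C−E_B)/(RT) = (54.5−115)×10³/(8.314×715) = -60500/5945 = -10.18.
k_B/k_C = (7.97×10^10/3.30×10^7)·exp(-10.18) = 2415 × 3.802×10^-5 = 0.0918.
Since E_B > E_C, raising the temperature improves selectivity toward B.

0.0918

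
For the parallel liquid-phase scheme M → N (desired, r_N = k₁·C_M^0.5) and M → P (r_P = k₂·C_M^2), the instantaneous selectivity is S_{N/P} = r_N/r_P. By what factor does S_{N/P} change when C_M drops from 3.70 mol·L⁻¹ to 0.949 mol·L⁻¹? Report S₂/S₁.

S_{N/P} = (k₁/k₂)·C_M^-1.5, so S₂/S₁ = (C_{M,2}/C_{M,1})^-1.5.
= (0.949/3.70)^(-1.5) = (0.2565)^(-1.5) = 7.70.

7.70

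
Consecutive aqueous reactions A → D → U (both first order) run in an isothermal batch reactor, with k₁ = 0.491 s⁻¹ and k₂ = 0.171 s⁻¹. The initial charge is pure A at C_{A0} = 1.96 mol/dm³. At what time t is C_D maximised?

Setting dC_D/dt = 0 gives t_opt = ln(k₂/k₁)/(k₂−k₁).
= ln(0.171/0.491)/(0.171−0.491) = ln(0.3483)/-0.3200 = -1.055/-0.3200 = 3.30 s.

3.30 s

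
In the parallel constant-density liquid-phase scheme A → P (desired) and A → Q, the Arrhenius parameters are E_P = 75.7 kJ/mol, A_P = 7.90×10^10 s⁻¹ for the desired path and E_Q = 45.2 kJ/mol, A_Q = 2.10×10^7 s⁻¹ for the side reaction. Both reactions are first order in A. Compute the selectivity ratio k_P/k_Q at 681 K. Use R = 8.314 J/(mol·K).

k_P/k_Q = (A_P/A_Q)·exp[−(E_P−E_Q)/(RT)] = (A_P/A_Q)·exp[(E_Q−E_P)/(RT)].
(E_Q−E_P)/(RT) = (45.2−75.7)×10³/(8.314×681) = -30500/5662 = -5.387.
k_P/k_Q = (7.90×10^10/2.10×10^7)·exp(-5.387) = 3762 × 0.004576 = 17.2.

17.2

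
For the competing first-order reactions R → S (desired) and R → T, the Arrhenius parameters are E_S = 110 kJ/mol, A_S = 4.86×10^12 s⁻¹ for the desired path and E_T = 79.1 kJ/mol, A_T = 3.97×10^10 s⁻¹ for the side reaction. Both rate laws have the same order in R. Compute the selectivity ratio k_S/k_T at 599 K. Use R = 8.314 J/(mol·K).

With equal orders, S_{S/T} = k_S/k_T = (A_S/A_T)·exp[(E_T−E_S)/(RT)].
(E_T−E_S)/(RT) = (79.1−110)×10³/(8.314×599) = -30900/4980 = -6.205.
k_S/k_T = (4.86×10^12/3.97×10^10)·exp(-6.205) = 122.4 × 0.002020 = 0.247.
Since E_S > E_T, raising the temperature improves selectivity toward S.

0.247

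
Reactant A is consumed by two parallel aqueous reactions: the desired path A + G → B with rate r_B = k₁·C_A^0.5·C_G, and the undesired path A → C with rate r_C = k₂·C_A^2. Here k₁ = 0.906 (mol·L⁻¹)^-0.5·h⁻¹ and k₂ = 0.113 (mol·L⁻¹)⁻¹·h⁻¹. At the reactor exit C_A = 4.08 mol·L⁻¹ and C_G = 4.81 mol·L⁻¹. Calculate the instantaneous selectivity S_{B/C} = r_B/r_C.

4.68

S_{B/C} = r_B/r_C = (k₁·C_A^0.5·C_G)/(k₂·C_A^2) = (k₁/k₂)·C_A^-1.5·C_G.
= (0.906×4.080^0.5×4.810) / (0.113×4.080^2) = 8.802/1.881 = 4.68.
The undesired path is higher order in A, so low C_A (CSTR or dilute feed) favours B.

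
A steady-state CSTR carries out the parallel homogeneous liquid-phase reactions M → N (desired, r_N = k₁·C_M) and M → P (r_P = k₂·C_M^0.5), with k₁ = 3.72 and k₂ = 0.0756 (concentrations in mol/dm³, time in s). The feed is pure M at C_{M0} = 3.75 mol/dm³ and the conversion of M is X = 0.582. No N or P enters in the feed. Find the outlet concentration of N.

2.15 mol/dm³

Exit C_M = C_{M0}(1−X) = 3.75×0.418 = 1.568 mol/dm³.
A CSTR operates uniformly at the exit composition, giving r_N = 5.831 and r_P = 0.09465 (each k·C_M^n at C_M = 1.568).
Fraction of consumed M going to N: r_N/(r_N+r_P) = 0.9840.
C_N = 0.9840·C_{M0}·X = 0.9840×3.75×0.582 = 2.15 mol/dm³.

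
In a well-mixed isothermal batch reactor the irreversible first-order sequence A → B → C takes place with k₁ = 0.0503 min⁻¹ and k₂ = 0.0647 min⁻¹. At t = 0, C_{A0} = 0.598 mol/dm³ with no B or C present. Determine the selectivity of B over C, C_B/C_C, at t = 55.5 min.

0.144

Solving the coupled first-order balances gives C_B(t) = [k₁/(k₂−k₁)]·C_{A0}·(e^(−k₁t) − e^(−k₂t)).
e^(−k₁t) = e^(−0.0503×55.5) = e^(−2.792) = 0.06132; e^(−k₂t) = e^(−3.591) = 0.02757.
C_B = 0.0503×0.598/(0.0647−0.0503) × (0.06132−0.02757) = 2.089×0.03375 = 0.07049 mol/dm³.
C_A = C_{A0}e^(−k₁t) = 0.03667 mol/dm³, so C_C = C_{A0}−C_A−C_B = 0.4908 mol/dm³; C_B/C_C = 0.144.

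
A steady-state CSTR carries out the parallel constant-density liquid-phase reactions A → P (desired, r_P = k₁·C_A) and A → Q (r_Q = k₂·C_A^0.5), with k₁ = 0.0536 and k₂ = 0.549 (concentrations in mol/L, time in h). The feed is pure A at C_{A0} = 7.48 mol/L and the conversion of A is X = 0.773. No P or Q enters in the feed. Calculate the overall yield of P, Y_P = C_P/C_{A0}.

Exit C_A = C_{A0}(1−X) = 7.48×0.227 = 1.698 mol/L.
A CSTR operates uniformly at the exit composition, giving r_P = 0.09101 and r_Q = 0.7154 (each k·C_A^n at C_A = 1.698).
Fraction of consumed A going to P: r_P/(r_P+r_Q) = 0.1129.
C_P = 0.1129·C_{A0}·X = 0.1129×7.48×0.773 = 0.653 mol/L; Y_P = C_P/C_{A0} = 0.0872.

0.0872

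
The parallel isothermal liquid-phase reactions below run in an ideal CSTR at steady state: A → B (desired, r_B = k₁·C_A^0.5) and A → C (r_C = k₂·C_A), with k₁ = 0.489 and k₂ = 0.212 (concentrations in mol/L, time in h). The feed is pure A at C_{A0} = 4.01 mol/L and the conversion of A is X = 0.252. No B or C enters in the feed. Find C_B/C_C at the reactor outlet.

Exit C_A = C_{A0}(1−X) = 4.01×0.748 = 2.999 mol/L.
Rates in a CSTR are evaluated at the outlet concentration: r_B = 0.489×2.999^0.5 = 0.8469, r_C = 0.212×2.999 = 0.6359.
Overall selectivity = C_B/C_C = r_Bτ/(r_Cτ) = r_B/r_C = 1.33.

1.33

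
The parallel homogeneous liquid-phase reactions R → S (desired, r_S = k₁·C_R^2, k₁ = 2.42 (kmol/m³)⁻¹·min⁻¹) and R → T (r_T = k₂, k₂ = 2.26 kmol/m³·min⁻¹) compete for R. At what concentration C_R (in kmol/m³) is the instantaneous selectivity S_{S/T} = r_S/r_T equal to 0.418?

S_{S/T} = (k₁/k₂)·C_R^2 ⇒ C_R = (S·k₂/k₁)^(0.5).
= (0.418×2.26/2.42)^(0.5) = (0.3904)^(0.5) = 0.625 kmol/m³.

0.625 kmol/m³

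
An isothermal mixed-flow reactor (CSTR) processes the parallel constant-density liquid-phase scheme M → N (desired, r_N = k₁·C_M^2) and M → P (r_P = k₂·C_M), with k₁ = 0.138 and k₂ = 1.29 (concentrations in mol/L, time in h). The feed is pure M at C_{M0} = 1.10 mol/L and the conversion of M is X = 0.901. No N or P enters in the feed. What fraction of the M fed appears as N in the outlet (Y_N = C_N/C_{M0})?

0.0104

Exit C_M = C_{M0}(1−X) = 1.10×0.0990 = 0.1089 mol/L.
Rates in a CSTR are evaluated at the outlet concentration: r_N = 0.138×0.1089^2 = 0.001637, r_P = 1.29×0.1089 = 0.1405.
Fraction of consumed M going to N: r_N/(r_N+r_P) = 0.01152.
C_N = 0.01152·C_{M0}·X = 0.01152×1.10×0.901 = 0.0114 mol/L; Y_N = C_N/C_{M0} = 0.0104.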